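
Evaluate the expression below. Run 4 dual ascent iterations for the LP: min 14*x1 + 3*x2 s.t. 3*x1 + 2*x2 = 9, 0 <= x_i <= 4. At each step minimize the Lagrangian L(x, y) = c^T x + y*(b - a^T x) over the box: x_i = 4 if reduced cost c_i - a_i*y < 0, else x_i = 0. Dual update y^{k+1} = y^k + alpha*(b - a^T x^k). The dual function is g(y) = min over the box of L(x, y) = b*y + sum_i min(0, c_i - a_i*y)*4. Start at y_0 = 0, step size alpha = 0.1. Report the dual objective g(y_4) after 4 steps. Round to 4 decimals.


Dual ascent for LP: min 14*x1 + 3*x2, 3*x1 + 2*x2 = 9, 0 <= x_i <= 4
Step 1: y^k = 0.0, reduced costs: (14.0, 3.0)
  x^k = (0.0, 0.0), subgradient = b - a^T x = 9.0
  y^{k+1} = 0.0 + 0.1*9.0 = 0.9
Step 2: y^k = 0.9, reduced costs: (11.3, 1.2)
  x^k = (0.0, 0.0), subgradient = b - a^T x = 9.0
  y^{k+1} = 0.9 + 0.1*9.0 = 1.8
Step 3: y^k = 1.8, reduced costs: (8.6, -0.6)
  x^k = (0.0, 4.0), subgradient = b - a^T x = 1.0
  y^{k+1} = 1.8 + 0.1*1.0 = 1.9
Step 4: y^k = 1.9, reduced costs: (8.3, -0.8)
  x^k = (0.0, 4.0), subgradient = b - a^T x = 1.0
  y^{k+1} = 1.9 + 0.1*1.0 = 2.0
Dual objective at y_4 = 2.0: reduced costs (8.0, -1.0), box minimizer x = (0.0, 4.0)
g(y_4) = b*y + (c1 - a1*y)*x1 + (c2 - a2*y)*x2 = 9*2.0 + 8.0*0.0 + (-1.0)*4.0 = 18.0 + 0.0 - 4.0 = 14.0


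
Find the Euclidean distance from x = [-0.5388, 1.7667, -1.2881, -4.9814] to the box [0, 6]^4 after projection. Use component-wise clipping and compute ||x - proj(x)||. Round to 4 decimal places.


Project each component onto [0, 6].
clip(-0.5388) = 0.0, clip(1.7667) = 1.7667, clip(-1.2881) = 0.0, clip(-4.9814) = 0.0
Projection = [0.0, 1.7667, 0.0, 0.0]
Squared diffs: [0.2903, 0.0, 1.6592, 24.8143]
Distance = sqrt(26.7638) = 5.1734


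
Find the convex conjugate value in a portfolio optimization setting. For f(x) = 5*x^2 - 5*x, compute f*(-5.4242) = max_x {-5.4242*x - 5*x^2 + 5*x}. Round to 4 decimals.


f*(y) = sup_x {y*x - a*x^2 - b*x} = sup_x {(y-b)*x - a*x^2}
FOC: (y - b) - 2a*x = 0 => x* = (y - b)/(2a)
x* = (-5.4242 + 5)/(2*5) = -0.0424
f*(-5.4242) = (y-b)^2/(4a) = (-5.4242 + 5)^2/(4*5)
= 0.1799/20 = 0.009


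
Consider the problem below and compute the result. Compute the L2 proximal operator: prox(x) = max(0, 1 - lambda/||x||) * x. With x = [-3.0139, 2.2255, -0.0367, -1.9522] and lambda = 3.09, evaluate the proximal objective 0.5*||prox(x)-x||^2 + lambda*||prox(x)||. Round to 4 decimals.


Step 1: Compute ||x||.
||x|| = 4.2248
Step 2: Compute scaling factor.
scale = max(0, 1 - 3.09/4.2248) = 0.2686
Step 3: prox(x) = [-0.8095, 0.5978, -0.0099, -0.5244]
||prox(x)|| = 1.1348
Step 4: Proximal objective.
0.5*||prox-x||^2 = 4.7741
lambda*||prox|| = 3.5065
Total = 8.2806


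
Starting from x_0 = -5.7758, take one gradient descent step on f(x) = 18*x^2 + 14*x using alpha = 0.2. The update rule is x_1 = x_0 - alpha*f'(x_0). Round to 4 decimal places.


We compute the gradient at x_0 and apply the update.
f'(x) = 36*x + 14
f'(-5.7758) = 36*-5.7758 + 14 = -193.9288
x_1 = -5.7758 - 0.2*-193.9288 = 33.01


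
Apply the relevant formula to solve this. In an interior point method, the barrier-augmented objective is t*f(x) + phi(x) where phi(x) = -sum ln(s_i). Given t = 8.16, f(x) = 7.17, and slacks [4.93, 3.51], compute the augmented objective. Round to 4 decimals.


Step 1: Compute log-barrier.
ln values: [1.5953, 1.2556]
phi = -(1.5953 + 1.2556) = -2.851
Step 2: Compute augmented objective.
t*f(x) = 8.16*7.17 = 58.5072
Total = 58.5072 - 2.851 = 55.6562


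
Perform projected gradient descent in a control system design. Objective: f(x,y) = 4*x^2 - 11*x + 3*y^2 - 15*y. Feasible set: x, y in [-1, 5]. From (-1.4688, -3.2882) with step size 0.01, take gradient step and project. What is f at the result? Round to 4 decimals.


Step 1: Compute gradient at (-1.4688, -3.2882).
grad_x = 2*4*-1.4688 - 11 = -22.7504
grad_y = 2*3*-3.2882 - 15 = -34.7292
Step 2: Gradient step.
x_raw = -1.4688 - 0.01*-22.7504 = -1.2413
y_raw = -3.2882 - 0.01*-34.7292 = -2.9409
Step 3: Project onto [-1, 5].
x_proj = clip(-1.2413) = -1.0
y_proj = clip(-2.9409) = -1.0
Step 4: Evaluate f.
f(-1.0, -1.0) = 33.0


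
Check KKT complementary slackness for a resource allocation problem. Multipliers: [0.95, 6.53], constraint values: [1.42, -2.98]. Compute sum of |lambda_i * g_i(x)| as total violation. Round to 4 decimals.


KKT complementary slackness check:
lambda_1 * g_1 = 0.95 * 1.42 = 1.349
lambda_2 * g_2 = 6.53 * -2.98 = -19.4594
Total violation = 1.349 + 19.4594 = 20.8084


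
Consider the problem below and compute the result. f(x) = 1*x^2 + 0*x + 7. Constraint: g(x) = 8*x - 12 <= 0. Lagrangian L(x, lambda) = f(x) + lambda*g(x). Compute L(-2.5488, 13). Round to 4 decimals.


Step 1: Evaluate f(x).
f(-2.5488) = 1*(-2.5488)^2 + 0*(-2.5488) + 7 = 13.4964
Step 2: Evaluate g(x).
g(-2.5488) = 8*-2.5488 - 12 = -32.3904
Step 3: Compute Lagrangian.
L = 13.4964 + 13*-32.3904 = -407.5788


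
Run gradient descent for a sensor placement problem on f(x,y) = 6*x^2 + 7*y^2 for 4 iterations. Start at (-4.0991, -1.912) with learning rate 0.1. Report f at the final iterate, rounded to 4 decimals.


Gradient descent on f(x,y) = 6*x^2 + 7*y^2.
Starting point: (-4.0991, -1.912), alpha = 0.1
Step 1: grad_x = 2*6*-4.0991 = -49.1892, grad_y = 2*7*-1.912 = -26.768
  x_1 = -4.0991 - 0.1*-49.1892 = 0.8198
  y_1 = -1.912 - 0.1*-26.768 = 0.7648
Step 2: grad_x = 2*6*0.8198 = 9.8378, grad_y = 2*7*0.7648 = 10.7072
  x_2 = 0.8198 - 0.1*9.8378 = -0.164
  y_2 = 0.7648 - 0.1*10.7072 = -0.3059
Step 3: grad_x = 2*6*-0.164 = -1.9676, grad_y = 2*7*-0.3059 = -4.2829
  x_3 = -0.164 - 0.1*-1.9676 = 0.0328
  y_3 = -0.3059 - 0.1*-4.2829 = 0.1224
Step 4: grad_x = 2*6*0.0328 = 0.3935, grad_y = 2*7*0.1224 = 1.7132
  x_4 = 0.0328 - 0.1*0.3935 = -0.0066
  y_4 = 0.1224 - 0.1*1.7132 = -0.0489
f(-0.0066, -0.0489) = 6*(-0.0066)^2 + 7*(-0.0489)^2 = 0.017


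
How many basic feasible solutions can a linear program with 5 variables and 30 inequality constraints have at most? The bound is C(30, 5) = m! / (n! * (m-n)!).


Each vertex corresponds to some choice of n active constraints out of m, so the number of vertices is at most C(m, n) = m! / (n!(m-n)!).
m = 30, n = 5
Numerator: 30 * 29 * 28 * 27 * 26
Denominator: 5! = 120
C(30, 5) = 142506


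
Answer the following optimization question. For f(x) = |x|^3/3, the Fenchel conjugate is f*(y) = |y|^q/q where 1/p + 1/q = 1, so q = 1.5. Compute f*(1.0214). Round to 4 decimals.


The conjugate exponent q satisfies 1/p + 1/q = 1.
p = 3, so q = 3/(3 - 1) = 1.5
|y|^q = 1.0214^1.5 = 1.0323
f*(1.0214) = 1.0323 / 1.5 = 0.6882


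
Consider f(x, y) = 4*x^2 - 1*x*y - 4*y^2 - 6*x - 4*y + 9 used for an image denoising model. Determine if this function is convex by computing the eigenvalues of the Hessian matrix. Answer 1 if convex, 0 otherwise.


The Hessian of f(x,y) = 4*x^2 - 1*x*y - 4*y^2 - 6*x - 4*y + 9 is:
H = [[8, -1], [-1, -8]]
Trace = 8 - 8 = 0
Determinant = 8*-8 - (-1)^2 = -65
Discriminant = (0)^2 - 4*-65 = 260.0
Eigenvalues: lambda_1 = -8.0623, lambda_2 = 8.0623
The function is not convex.

0


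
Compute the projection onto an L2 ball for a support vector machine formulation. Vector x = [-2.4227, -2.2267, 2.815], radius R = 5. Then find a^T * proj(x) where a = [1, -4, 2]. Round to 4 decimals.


Step 1: Compute ||x|| (intermediates to 6 decimals).
||x|| = sqrt((-2.4227)^2 + (-2.2267)^2 + 2.815^2) = 4.330346
Step 2: Project.
Since ||x|| <= R, proj = x (no scaling needed).
proj(x) = [-2.4227, -2.2267, 2.815]
Step 3: Dot product.
a^T * proj(x) = 1*(-2.4227) - 4*(-2.2267) + 2*2.815 = 12.1141


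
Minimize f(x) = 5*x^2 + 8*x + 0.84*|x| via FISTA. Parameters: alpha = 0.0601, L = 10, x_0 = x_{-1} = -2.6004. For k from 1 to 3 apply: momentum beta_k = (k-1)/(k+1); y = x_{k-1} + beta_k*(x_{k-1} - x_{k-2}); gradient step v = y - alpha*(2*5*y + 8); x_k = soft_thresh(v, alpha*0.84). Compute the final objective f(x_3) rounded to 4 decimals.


FISTA on f(x) = 5*x^2 + 8*x + 0.84*|x|
L = 10, alpha = 0.0601
Iteration 1: beta = 0.0, y = -2.6004 + 0.0*(-2.6004 + 2.6004) = -2.6004
  grad(y) = -18.004, v = y - alpha*grad = -1.5184
  prox(v) = soft_thresh(-1.5184, 0.0505) = -1.4679
Iteration 2: beta = 0.3333, y = -1.4679 + 0.3333*(-1.4679 + 2.6004) = -1.0904
  grad(y) = -2.9037, v = y - alpha*grad = -0.9159
  prox(v) = soft_thresh(-0.9159, 0.0505) = -0.8654
Iteration 3: beta = 0.5, y = -0.8654 + 0.5*(-0.8654 + 1.4679) = -0.5641
  grad(y) = 2.3588, v = y - alpha*grad = -0.7059
  prox(v) = soft_thresh(-0.7059, 0.0505) = -0.6554
f(x_3) = 5*(-0.6554)^2 + 8*(-0.6554) + 0.84*|-0.6554| = -2.5449


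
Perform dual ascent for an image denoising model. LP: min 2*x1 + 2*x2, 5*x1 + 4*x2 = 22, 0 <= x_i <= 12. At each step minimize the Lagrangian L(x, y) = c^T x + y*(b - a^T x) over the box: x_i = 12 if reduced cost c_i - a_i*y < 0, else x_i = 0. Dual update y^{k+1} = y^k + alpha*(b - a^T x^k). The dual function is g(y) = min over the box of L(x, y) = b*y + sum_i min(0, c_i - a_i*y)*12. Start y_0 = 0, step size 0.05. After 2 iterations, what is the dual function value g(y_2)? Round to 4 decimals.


Dual ascent for LP: min 2*x1 + 2*x2, 5*x1 + 4*x2 = 22, 0 <= x_i <= 12
Step 1: y^k = 0.0, reduced costs: (2.0, 2.0)
  x^k = (0.0, 0.0), subgradient = b - a^T x = 22.0
  y^{k+1} = 0.0 + 0.05*22.0 = 1.1
Step 2: y^k = 1.1, reduced costs: (-3.5, -2.4)
  x^k = (12.0, 12.0), subgradient = b - a^T x = -86.0
  y^{k+1} = 1.1 + 0.05*-86.0 = -3.2
Dual objective at y_2 = -3.2: reduced costs (18.0, 14.8), box minimizer x = (0.0, 0.0)
g(y_2) = b*y + (c1 - a1*y)*x1 + (c2 - a2*y)*x2 = 22*(-3.2) + 18.0*0.0 + 14.8*0.0 = -70.4 + 0.0 + 0.0 = -70.4


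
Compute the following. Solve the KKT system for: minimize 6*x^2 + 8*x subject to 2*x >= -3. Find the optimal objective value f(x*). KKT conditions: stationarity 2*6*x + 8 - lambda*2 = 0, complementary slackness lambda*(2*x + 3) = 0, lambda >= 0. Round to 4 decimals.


Step 1: Try lambda = 0 (constraint inactive).
Stationarity: 2*6*x + 8 = 0
x* = -8/(2*6) = -2/3 = -0.6667 (rounded; the exact value -2/3 is used below)
Check constraint: 2*-0.6667 = -1.3334 >= -3 -- satisfied.
Step 2: Compute optimal value.
f(x*) = 6*(-2/3)^2 + 8*(-2/3) = -2.6667


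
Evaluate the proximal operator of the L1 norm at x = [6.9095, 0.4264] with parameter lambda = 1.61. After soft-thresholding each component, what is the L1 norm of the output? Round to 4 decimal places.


Soft-thresholding with lambda = 1.61:
prox(6.9095) = sign(6.9095)*max(|6.9095| - 1.61, 0) = 5.2995
prox(0.4264) = sign(0.4264)*max(|0.4264| - 1.61, 0) = 0.0
prox(x) = [5.2995, 0.0]
||prox(x)||_1 = 5.2995 + 0.0 = 5.2995


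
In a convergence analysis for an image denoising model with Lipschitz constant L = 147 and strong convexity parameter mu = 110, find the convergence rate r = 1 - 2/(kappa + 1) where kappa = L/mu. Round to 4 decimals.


Step 1: Compute the condition number.
kappa = L/mu = 147/110 = 1.3364
Step 2: Compute the convergence rate.
r = 1 - 2/(kappa + 1) = 1 - 2*mu/(L + mu) = (L - mu)/(L + mu) = 37/257 = 0.144


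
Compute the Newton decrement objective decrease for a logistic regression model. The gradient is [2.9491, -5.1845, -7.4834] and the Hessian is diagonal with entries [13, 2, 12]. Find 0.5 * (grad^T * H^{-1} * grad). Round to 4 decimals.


Step 1: H is diagonal, so H^(-1) * g = [0.2269, -2.5923, -0.6236].
Step 2: g^T H^(-1) g = sum_i g_i^2 / H_ii
  = (2.9491)^2/13 + (-5.1845)^2/2 + (-7.4834)^2/12
  = 0.669 + 13.4395 + 4.6668 = 18.7753
Step 3: Objective decrease = 0.5 * g^T H^(-1) g = 9.3877


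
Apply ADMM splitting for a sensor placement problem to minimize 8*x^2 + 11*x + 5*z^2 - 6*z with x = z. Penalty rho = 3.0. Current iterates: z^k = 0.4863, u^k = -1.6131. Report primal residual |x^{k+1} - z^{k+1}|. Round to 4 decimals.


ADMM iteration with rho = 3.0, z^k = 0.4863, u^k = -1.6131
Step 1: x-update.
Minimize 8*x^2 + 11*x + (3.0/2)*(x - 0.4863 - 1.6131)^2
FOC: (2*8 + 3.0)*x = -11 + 3.0*(0.4863 + 1.6131)
x^{k+1} = -0.2475
Step 2: z-update.
Minimize 5*z^2 - 6*z + (3.0/2)*(-0.2475 - z - 1.6131)^2
FOC: (2*5 + 3.0)*z = 6 + 3.0*(-0.2475 - 1.6131)
z^{k+1} = 0.0322
Step 3: u-update.
u^{k+1} = -1.6131 - 0.2475 - 0.0322 = -1.8927
Step 4: Primal residual = |-0.2475 - 0.0322| = 0.2796


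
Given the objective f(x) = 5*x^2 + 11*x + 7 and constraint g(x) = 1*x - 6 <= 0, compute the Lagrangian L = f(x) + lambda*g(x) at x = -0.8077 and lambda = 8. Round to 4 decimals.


Step 1: Evaluate f(x).
f(-0.8077) = 5*(-0.8077)^2 + 11*(-0.8077) + 7 = 1.3772
Step 2: Evaluate g(x).
g(-0.8077) = 1*-0.8077 - 6 = -6.8077
Step 3: Compute Lagrangian.
L = 1.3772 + 8*-6.8077 = -53.0844


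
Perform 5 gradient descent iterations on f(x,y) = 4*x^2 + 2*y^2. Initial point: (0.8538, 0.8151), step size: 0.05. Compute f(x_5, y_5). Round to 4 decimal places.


Gradient descent on f(x,y) = 4*x^2 + 2*y^2.
Starting point: (0.8538, 0.8151), alpha = 0.05
Step 1: grad_x = 2*4*0.8538 = 6.8304, grad_y = 2*2*0.8151 = 3.2604
  x_1 = 0.8538 - 0.05*6.8304 = 0.5123
  y_1 = 0.8151 - 0.05*3.2604 = 0.6521
Step 2: grad_x = 2*4*0.5123 = 4.0982, grad_y = 2*2*0.6521 = 2.6083
  x_2 = 0.5123 - 0.05*4.0982 = 0.3074
  y_2 = 0.6521 - 0.05*2.6083 = 0.5217
Step 3: grad_x = 2*4*0.3074 = 2.4589, grad_y = 2*2*0.5217 = 2.0867
  x_3 = 0.3074 - 0.05*2.4589 = 0.1844
  y_3 = 0.5217 - 0.05*2.0867 = 0.4173
Step 4: grad_x = 2*4*0.1844 = 1.4754, grad_y = 2*2*0.4173 = 1.6693
  x_4 = 0.1844 - 0.05*1.4754 = 0.1107
  y_4 = 0.4173 - 0.05*1.6693 = 0.3339
Step 5: grad_x = 2*4*0.1107 = 0.8852, grad_y = 2*2*0.3339 = 1.3355
  x_5 = 0.1107 - 0.05*0.8852 = 0.0664
  y_5 = 0.3339 - 0.05*1.3355 = 0.2671
f(0.0664, 0.2671) = 4*0.0664^2 + 2*0.2671^2 = 0.1603


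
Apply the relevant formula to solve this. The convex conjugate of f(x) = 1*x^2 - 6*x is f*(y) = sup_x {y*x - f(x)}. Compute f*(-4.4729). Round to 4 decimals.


f*(y) = sup_x {y*x - a*x^2 - b*x} = sup_x {(y-b)*x - a*x^2}
FOC: (y - b) - 2a*x = 0 => x* = (y - b)/(2a)
x* = (-4.4729 + 6)/(2*1) = 0.7636
f*(-4.4729) = (y-b)^2/(4a) = (-4.4729 + 6)^2/(4*1)
= 2.332/4 = 0.583


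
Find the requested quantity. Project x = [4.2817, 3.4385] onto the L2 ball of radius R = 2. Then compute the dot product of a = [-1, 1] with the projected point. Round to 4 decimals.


Step 1: Compute ||x|| (intermediates to 6 decimals).
||x|| = sqrt(4.2817^2 + 3.4385^2) = 5.491469
Step 2: Project.
Since ||x|| > R, scale = R/||x|| = 2/5.491469 = 0.364201, proj(x) = scale * x
proj(x) = [1.559399, 1.252305]
Step 3: Dot product.
a^T * proj(x) = -1*1.559399 + 1*1.252305 = -0.3071


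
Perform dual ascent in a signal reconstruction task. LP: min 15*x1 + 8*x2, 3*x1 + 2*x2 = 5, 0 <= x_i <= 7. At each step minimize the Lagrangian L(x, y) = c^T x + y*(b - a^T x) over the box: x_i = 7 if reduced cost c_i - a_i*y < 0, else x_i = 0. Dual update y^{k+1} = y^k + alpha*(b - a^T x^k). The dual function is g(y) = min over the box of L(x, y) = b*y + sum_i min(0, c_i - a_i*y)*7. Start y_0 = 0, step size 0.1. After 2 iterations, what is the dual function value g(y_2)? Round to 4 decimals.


Dual ascent for LP: min 15*x1 + 8*x2, 3*x1 + 2*x2 = 5, 0 <= x_i <= 7
Step 1: y^k = 0.0, reduced costs: (15.0, 8.0)
  x^k = (0.0, 0.0), subgradient = b - a^T x = 5.0
  y^{k+1} = 0.0 + 0.1*5.0 = 0.5
Step 2: y^k = 0.5, reduced costs: (13.5, 7.0)
  x^k = (0.0, 0.0), subgradient = b - a^T x = 5.0
  y^{k+1} = 0.5 + 0.1*5.0 = 1.0
Dual objective at y_2 = 1.0: reduced costs (12.0, 6.0), box minimizer x = (0.0, 0.0)
g(y_2) = b*y + (c1 - a1*y)*x1 + (c2 - a2*y)*x2 = 5*1.0 + 12.0*0.0 + 6.0*0.0 = 5.0 + 0.0 + 0.0 = 5.0


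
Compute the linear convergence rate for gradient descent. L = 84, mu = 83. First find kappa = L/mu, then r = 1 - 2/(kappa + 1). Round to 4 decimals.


Step 1: Compute the condition number.
kappa = L/mu = 84/83 = 1.012
Step 2: Compute the convergence rate.
r = 1 - 2/(kappa + 1) = 1 - 2*mu/(L + mu) = (L - mu)/(L + mu) = 1/167 = 0.006


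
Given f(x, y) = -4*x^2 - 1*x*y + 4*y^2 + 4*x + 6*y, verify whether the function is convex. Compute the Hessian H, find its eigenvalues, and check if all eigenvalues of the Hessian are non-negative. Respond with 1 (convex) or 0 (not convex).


The Hessian of f(x,y) = -4*x^2 - 1*x*y + 4*y^2 + 4*x + 6*y is:
H = [[-8, -1], [-1, 8]]
Trace = -8 + 8 = 0
Determinant = -8*8 - (-1)^2 = -65
Discriminant = (0)^2 - 4*-65 = 260.0
Eigenvalues: lambda_1 = -8.0623, lambda_2 = 8.0623
The function is not convex.

0


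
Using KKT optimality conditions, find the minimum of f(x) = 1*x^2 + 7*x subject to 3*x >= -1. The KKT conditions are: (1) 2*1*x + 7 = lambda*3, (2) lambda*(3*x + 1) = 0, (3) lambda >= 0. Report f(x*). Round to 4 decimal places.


Step 1: Try lambda = 0 (constraint inactive).
x_unc = -7/(2*1) = -3.5
Check: 3*-3.5 = -10.5 < -1 -- violated!
Step 2: Constraint must be active: 3*x = -1
x* = -1/3 = -0.3333 (rounded; the exact value -1/3 is used below)
lambda = (2*1*(-1/3) + 7)/3 = 2.1111
Step 3: Compute optimal value.
f(x*) = 1*(-1/3)^2 + 7*(-1/3) = -2.2222


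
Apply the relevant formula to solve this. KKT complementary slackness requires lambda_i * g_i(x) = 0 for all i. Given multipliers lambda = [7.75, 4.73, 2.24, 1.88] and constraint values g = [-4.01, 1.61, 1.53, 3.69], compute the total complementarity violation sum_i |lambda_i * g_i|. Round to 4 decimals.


KKT complementary slackness check:
lambda_1 * g_1 = 7.75 * -4.01 = -31.0775
lambda_2 * g_2 = 4.73 * 1.61 = 7.6153
lambda_3 * g_3 = 2.24 * 1.53 = 3.4272
lambda_4 * g_4 = 1.88 * 3.69 = 6.9372
Total violation = 31.0775 + 7.6153 + 3.4272 + 6.9372 = 49.0572


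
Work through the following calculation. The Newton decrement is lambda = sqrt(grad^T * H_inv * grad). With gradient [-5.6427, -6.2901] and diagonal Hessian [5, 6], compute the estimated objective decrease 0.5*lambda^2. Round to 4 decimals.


Step 1: H is diagonal, so H^(-1) * g = [-1.1285, -1.0484].
Step 2: g^T H^(-1) g = sum_i g_i^2 / H_ii
  = (-5.6427)^2/5 + (-6.2901)^2/6
  = 6.368 + 6.5942 = 12.9622
Step 3: Objective decrease = 0.5 * g^T H^(-1) g = 6.4811


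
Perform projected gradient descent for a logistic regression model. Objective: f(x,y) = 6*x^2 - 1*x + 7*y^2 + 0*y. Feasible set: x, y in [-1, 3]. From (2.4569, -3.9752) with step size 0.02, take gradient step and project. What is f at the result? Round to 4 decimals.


Step 1: Compute gradient at (2.4569, -3.9752).
grad_x = 2*6*2.4569 - 1 = 28.4828
grad_y = 2*7*-3.9752 + 0 = -55.6528
Step 2: Gradient step.
x_raw = 2.4569 - 0.02*28.4828 = 1.8872
y_raw = -3.9752 - 0.02*-55.6528 = -2.8621
Step 3: Project onto [-1, 3].
x_proj = clip(1.8872) = 1.8872
y_proj = clip(-2.8621) = -1.0
Step 4: Evaluate f.
f(1.8872, -1.0) = 26.4829


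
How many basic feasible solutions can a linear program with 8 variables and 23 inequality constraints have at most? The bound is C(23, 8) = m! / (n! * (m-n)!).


Each vertex corresponds to some choice of n active constraints out of m, so the number of vertices is at most C(m, n) = m! / (n!(m-n)!).
m = 23, n = 8
Numerator: 23 * 22 * 21 * 20 * 19 * 18 * 17 * 16
Denominator: 8! = 40320
C(23, 8) = 490314


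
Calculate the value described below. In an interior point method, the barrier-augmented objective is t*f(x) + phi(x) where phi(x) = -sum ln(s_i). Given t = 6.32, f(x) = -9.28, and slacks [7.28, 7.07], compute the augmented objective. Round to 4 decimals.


Step 1: Compute log-barrier.
ln values: [1.9851, 1.9559]
phi = -(1.9851 + 1.9559) = -3.941
Step 2: Compute augmented objective.
t*f(x) = 6.32*-9.28 = -58.6496
Total = -58.6496 - 3.941 = -62.5906


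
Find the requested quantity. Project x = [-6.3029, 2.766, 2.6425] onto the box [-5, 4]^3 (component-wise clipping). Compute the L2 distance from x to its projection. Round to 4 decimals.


Project each component onto [-5, 4].
clip(-6.3029) = -5.0, clip(2.766) = 2.766, clip(2.6425) = 2.6425
Projection = [-5.0, 2.766, 2.6425]
Squared diffs: [1.6975, 0.0, 0.0]
Distance = sqrt(1.6975) = 1.3029


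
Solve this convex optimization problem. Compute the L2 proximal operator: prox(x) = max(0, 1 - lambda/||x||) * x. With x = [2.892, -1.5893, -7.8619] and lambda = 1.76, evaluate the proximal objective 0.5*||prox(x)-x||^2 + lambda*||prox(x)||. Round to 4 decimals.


Step 1: Compute ||x||.
||x|| = 8.5264
Step 2: Compute scaling factor.
scale = max(0, 1 - 1.76/8.5264) = 0.7936
Step 3: prox(x) = [2.295, -1.2612, -6.2391]
||prox(x)|| = 6.7664
Step 4: Proximal objective.
0.5*||prox-x||^2 = 1.5488
lambda*||prox|| = 11.9089
Total = 13.4576


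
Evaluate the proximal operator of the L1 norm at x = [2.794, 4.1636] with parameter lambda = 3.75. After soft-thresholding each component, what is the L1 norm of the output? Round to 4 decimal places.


Soft-thresholding with lambda = 3.75:
prox(2.794) = sign(2.794)*max(|2.794| - 3.75, 0) = 0.0
prox(4.1636) = sign(4.1636)*max(|4.1636| - 3.75, 0) = 0.4136
prox(x) = [0.0, 0.4136]
||prox(x)||_1 = 0.0 + 0.4136 = 0.4136


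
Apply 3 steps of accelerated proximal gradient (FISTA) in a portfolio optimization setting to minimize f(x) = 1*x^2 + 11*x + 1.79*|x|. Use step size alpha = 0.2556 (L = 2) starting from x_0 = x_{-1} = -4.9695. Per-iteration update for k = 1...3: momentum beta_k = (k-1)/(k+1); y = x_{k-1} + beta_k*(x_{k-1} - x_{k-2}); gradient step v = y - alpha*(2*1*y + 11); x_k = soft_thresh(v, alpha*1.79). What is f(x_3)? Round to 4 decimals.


FISTA on f(x) = 1*x^2 + 11*x + 1.79*|x|
L = 2, alpha = 0.2556
Iteration 1: beta = 0.0, y = -4.9695 + 0.0*(-4.9695 + 4.9695) = -4.9695
  grad(y) = 1.061, v = y - alpha*grad = -5.2407
  prox(v) = soft_thresh(-5.2407, 0.4575) = -4.7832
Iteration 2: beta = 0.3333, y = -4.7832 + 0.3333*(-4.7832 + 4.9695) = -4.7211
  grad(y) = 1.5579, v = y - alpha*grad = -5.1193
  prox(v) = soft_thresh(-5.1193, 0.4575) = -4.6617
Iteration 3: beta = 0.5, y = -4.6617 + 0.5*(-4.6617 + 4.7832) = -4.601
  grad(y) = 1.798, v = y - alpha*grad = -5.0606
  prox(v) = soft_thresh(-5.0606, 0.4575) = -4.603
f(x_3) = 1*(-4.603)^2 + 11*(-4.603) + 1.79*|-4.603| = -21.206


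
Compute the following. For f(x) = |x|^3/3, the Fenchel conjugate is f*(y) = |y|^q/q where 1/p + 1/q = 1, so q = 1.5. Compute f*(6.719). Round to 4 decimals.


The conjugate exponent q satisfies 1/p + 1/q = 1.
p = 3, so q = 3/(3 - 1) = 1.5
|y|^q = 6.719^1.5 = 17.4163
f*(6.719) = 17.4163 / 1.5 = 11.6109


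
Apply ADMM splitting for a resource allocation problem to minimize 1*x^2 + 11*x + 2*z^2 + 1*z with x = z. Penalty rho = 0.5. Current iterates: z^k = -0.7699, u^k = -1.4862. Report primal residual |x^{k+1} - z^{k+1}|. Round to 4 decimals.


ADMM iteration with rho = 0.5, z^k = -0.7699, u^k = -1.4862
Step 1: x-update.
Minimize 1*x^2 + 11*x + (0.5/2)*(x + 0.7699 - 1.4862)^2
FOC: (2*1 + 0.5)*x = -11 + 0.5*(-0.7699 + 1.4862)
x^{k+1} = -4.2567
Step 2: z-update.
Minimize 2*z^2 + 1*z + (0.5/2)*(-4.2567 - z - 1.4862)^2
FOC: (2*2 + 0.5)*z = -1 + 0.5*(-4.2567 - 1.4862)
z^{k+1} = -0.8603
Step 3: u-update.
u^{k+1} = -1.4862 - 4.2567 + 0.8603 = -4.8826
Step 4: Primal residual = |-4.2567 + 0.8603| = 3.3964


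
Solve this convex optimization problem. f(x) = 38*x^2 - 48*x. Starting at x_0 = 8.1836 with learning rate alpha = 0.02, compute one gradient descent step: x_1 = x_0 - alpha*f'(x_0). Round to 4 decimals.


We compute the gradient at x_0 and apply the update.
f'(x) = 76*x - 48
f'(8.1836) = 76*8.1836 - 48 = 573.9536
x_1 = 8.1836 - 0.02*573.9536 = -3.2955


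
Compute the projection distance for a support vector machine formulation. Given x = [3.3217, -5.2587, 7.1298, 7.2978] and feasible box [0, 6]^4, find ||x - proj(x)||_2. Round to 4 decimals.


Project each component onto [0, 6].
clip(3.3217) = 3.3217, clip(-5.2587) = 0.0, clip(7.1298) = 6.0, clip(7.2978) = 6.0
Projection = [3.3217, 0.0, 6.0, 6.0]
Squared diffs: [0.0, 27.6539, 1.2764, 1.6843]
Distance = sqrt(30.6146) = 5.5331


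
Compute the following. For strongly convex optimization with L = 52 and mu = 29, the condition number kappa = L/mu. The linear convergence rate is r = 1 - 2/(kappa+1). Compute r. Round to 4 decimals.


Step 1: Compute the condition number.
kappa = L/mu = 52/29 = 1.7931
Step 2: Compute the convergence rate.
r = 1 - 2/(kappa + 1) = 1 - 2*mu/(L + mu) = (L - mu)/(L + mu) = 23/81 = 0.284


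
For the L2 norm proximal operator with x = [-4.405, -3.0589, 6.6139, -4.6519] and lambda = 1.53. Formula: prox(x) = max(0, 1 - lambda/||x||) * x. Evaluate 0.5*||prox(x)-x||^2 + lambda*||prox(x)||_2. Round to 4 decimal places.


Step 1: Compute ||x||.
||x|| = 9.7028
Step 2: Compute scaling factor.
scale = max(0, 1 - 1.53/9.7028) = 0.8423
Step 3: prox(x) = [-3.7104, -2.5766, 5.571, -3.9184]
||prox(x)|| = 8.1728
Step 4: Proximal objective.
0.5*||prox-x||^2 = 1.1705
lambda*||prox|| = 12.5044
Total = 13.6749


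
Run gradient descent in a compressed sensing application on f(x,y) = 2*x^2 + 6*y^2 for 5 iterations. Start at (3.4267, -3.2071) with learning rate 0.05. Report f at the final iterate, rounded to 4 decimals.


Gradient descent on f(x,y) = 2*x^2 + 6*y^2.
Starting point: (3.4267, -3.2071), alpha = 0.05
Step 1: grad_x = 2*2*3.4267 = 13.7068, grad_y = 2*6*-3.2071 = -38.4852
  x_1 = 3.4267 - 0.05*13.7068 = 2.7414
  y_1 = -3.2071 - 0.05*-38.4852 = -1.2828
Step 2: grad_x = 2*2*2.7414 = 10.9654, grad_y = 2*6*-1.2828 = -15.3941
  x_2 = 2.7414 - 0.05*10.9654 = 2.1931
  y_2 = -1.2828 - 0.05*-15.3941 = -0.5131
Step 3: grad_x = 2*2*2.1931 = 8.7724, grad_y = 2*6*-0.5131 = -6.1576
  x_3 = 2.1931 - 0.05*8.7724 = 1.7545
  y_3 = -0.5131 - 0.05*-6.1576 = -0.2053
Step 4: grad_x = 2*2*1.7545 = 7.0179, grad_y = 2*6*-0.2053 = -2.4631
  x_4 = 1.7545 - 0.05*7.0179 = 1.4036
  y_4 = -0.2053 - 0.05*-2.4631 = -0.0821
Step 5: grad_x = 2*2*1.4036 = 5.6143, grad_y = 2*6*-0.0821 = -0.9852
  x_5 = 1.4036 - 0.05*5.6143 = 1.1229
  y_5 = -0.0821 - 0.05*-0.9852 = -0.0328
f(1.1229, -0.0328) = 2*1.1229^2 + 6*(-0.0328)^2 = 2.5281


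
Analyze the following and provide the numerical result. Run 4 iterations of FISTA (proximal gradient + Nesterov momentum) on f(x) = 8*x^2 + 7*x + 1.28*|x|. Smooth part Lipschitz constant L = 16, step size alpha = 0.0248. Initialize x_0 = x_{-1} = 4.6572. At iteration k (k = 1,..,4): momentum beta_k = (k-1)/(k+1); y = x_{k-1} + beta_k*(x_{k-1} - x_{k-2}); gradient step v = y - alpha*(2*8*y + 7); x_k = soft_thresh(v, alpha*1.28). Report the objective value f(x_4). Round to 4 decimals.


FISTA on f(x) = 8*x^2 + 7*x + 1.28*|x|
L = 16, alpha = 0.0248
Iteration 1: beta = 0.0, y = 4.6572 + 0.0*(4.6572 - 4.6572) = 4.6572
  grad(y) = 81.5152, v = y - alpha*grad = 2.6356
  prox(v) = soft_thresh(2.6356, 0.0317) = 2.6039
Iteration 2: beta = 0.3333, y = 2.6039 + 0.3333*(2.6039 - 4.6572) = 1.9194
  grad(y) = 37.711, v = y - alpha*grad = 0.9842
  prox(v) = soft_thresh(0.9842, 0.0317) = 0.9525
Iteration 3: beta = 0.5, y = 0.9525 + 0.5*(0.9525 - 2.6039) = 0.1268
  grad(y) = 9.028, v = y - alpha*grad = -0.0971
  prox(v) = soft_thresh(-0.0971, 0.0317) = -0.0654
Iteration 4: beta = 0.6, y = -0.0654 + 0.6*(-0.0654 - 0.9525) = -0.6761
  grad(y) = -3.8178, v = y - alpha*grad = -0.5814
  prox(v) = soft_thresh(-0.5814, 0.0317) = -0.5497
f(x_4) = 8*(-0.5497)^2 + 7*(-0.5497) + 1.28*|-0.5497| = -0.727


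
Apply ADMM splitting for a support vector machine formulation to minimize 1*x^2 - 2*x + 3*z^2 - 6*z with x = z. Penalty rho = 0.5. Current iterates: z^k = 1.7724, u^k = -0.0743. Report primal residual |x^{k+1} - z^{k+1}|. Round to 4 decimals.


ADMM iteration with rho = 0.5, z^k = 1.7724, u^k = -0.0743
Step 1: x-update.
Minimize 1*x^2 - 2*x + (0.5/2)*(x - 1.7724 - 0.0743)^2
FOC: (2*1 + 0.5)*x = 2 + 0.5*(1.7724 + 0.0743)
x^{k+1} = 1.1693
Step 2: z-update.
Minimize 3*z^2 - 6*z + (0.5/2)*(1.1693 - z - 0.0743)^2
FOC: (2*3 + 0.5)*z = 6 + 0.5*(1.1693 - 0.0743)
z^{k+1} = 1.0073
Step 3: u-update.
u^{k+1} = -0.0743 + 1.1693 - 1.0073 = 0.0877
Step 4: Primal residual = |1.1693 - 1.0073| = 0.162


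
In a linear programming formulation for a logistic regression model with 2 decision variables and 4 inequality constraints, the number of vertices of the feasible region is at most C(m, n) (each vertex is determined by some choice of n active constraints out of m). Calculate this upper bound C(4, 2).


Each vertex corresponds to some choice of n active constraints out of m, so the number of vertices is at most C(m, n) = m! / (n!(m-n)!).
m = 4, n = 2
Numerator: 4 * 3
Denominator: 2! = 2
C(4, 2) = 6


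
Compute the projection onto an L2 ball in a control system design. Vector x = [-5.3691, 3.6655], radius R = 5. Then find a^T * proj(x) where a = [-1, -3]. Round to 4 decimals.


Step 1: Compute ||x|| (intermediates to 6 decimals).
||x|| = sqrt((-5.3691)^2 + 3.6655^2) = 6.50101
Step 2: Project.
Since ||x|| > R, scale = R/||x|| = 5/6.50101 = 0.769111, proj(x) = scale * x
proj(x) = [-4.129434, 2.819176]
Step 3: Dot product.
a^T * proj(x) = -1*(-4.129434) - 3*2.819176 = -4.3281


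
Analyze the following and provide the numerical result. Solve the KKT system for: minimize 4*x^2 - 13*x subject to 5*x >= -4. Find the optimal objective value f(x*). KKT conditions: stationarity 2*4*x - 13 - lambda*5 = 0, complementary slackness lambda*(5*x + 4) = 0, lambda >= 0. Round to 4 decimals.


Step 1: Try lambda = 0 (constraint inactive).
Stationarity: 2*4*x - 13 = 0
x* = 13/(2*4) = 1.625
Check constraint: 5*1.625 = 8.125 >= -4 -- satisfied.
Step 2: Compute optimal value.
f(x*) = 4*1.625^2 - 13*1.625 = -10.5625


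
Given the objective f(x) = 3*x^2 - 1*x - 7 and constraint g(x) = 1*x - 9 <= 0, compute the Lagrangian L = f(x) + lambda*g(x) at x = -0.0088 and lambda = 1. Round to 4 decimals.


Step 1: Evaluate f(x).
f(-0.0088) = 3*(-0.0088)^2 - 1*(-0.0088) - 7 = -6.991
Step 2: Evaluate g(x).
g(-0.0088) = 1*-0.0088 - 9 = -9.0088
Step 3: Compute Lagrangian.
L = -6.991 + 1*-9.0088 = -15.9998


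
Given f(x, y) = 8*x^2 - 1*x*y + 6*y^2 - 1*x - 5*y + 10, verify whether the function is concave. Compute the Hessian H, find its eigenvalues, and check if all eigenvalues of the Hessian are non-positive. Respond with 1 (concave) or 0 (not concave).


The Hessian of f(x,y) = 8*x^2 - 1*x*y + 6*y^2 - 1*x - 5*y + 10 is:
H = [[16, -1], [-1, 12]]
Trace = 16 + 12 = 28
Determinant = 16*12 - (-1)^2 = 191
Discriminant = (28)^2 - 4*191 = 20.0
Eigenvalues: lambda_1 = 11.7639, lambda_2 = 16.2361
The function is not concave.

0


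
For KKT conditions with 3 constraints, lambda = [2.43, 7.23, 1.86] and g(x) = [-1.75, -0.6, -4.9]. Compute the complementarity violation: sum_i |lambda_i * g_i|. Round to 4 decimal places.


KKT complementary slackness check:
lambda_1 * g_1 = 2.43 * -1.75 = -4.2525
lambda_2 * g_2 = 7.23 * -0.6 = -4.338
lambda_3 * g_3 = 1.86 * -4.9 = -9.114
Total violation = 4.2525 + 4.338 + 9.114 = 17.7045


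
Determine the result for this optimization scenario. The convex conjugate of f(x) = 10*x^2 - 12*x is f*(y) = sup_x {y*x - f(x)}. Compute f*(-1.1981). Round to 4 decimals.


f*(y) = sup_x {y*x - a*x^2 - b*x} = sup_x {(y-b)*x - a*x^2}
FOC: (y - b) - 2a*x = 0 => x* = (y - b)/(2a)
x* = (-1.1981 + 12)/(2*10) = 0.5401
f*(-1.1981) = (y-b)^2/(4a) = (-1.1981 + 12)^2/(4*10)
= 116.681/40 = 2.917


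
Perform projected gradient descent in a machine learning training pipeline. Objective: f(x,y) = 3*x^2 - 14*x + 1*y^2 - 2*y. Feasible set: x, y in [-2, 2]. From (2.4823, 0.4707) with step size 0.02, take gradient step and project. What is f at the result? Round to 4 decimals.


Step 1: Compute gradient at (2.4823, 0.4707).
grad_x = 2*3*2.4823 - 14 = 0.8938
grad_y = 2*1*0.4707 - 2 = -1.0586
Step 2: Gradient step.
x_raw = 2.4823 - 0.02*0.8938 = 2.4644
y_raw = 0.4707 - 0.02*-1.0586 = 0.4919
Step 3: Project onto [-2, 2].
x_proj = clip(2.4644) = 2.0
y_proj = clip(0.4919) = 0.4919
Step 4: Evaluate f.
f(2.0, 0.4919) = -16.7418


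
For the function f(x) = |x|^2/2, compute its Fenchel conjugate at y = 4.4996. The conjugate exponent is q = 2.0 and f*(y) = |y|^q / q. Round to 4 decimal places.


The conjugate exponent q satisfies 1/p + 1/q = 1.
p = 2, so q = 2/(2 - 1) = 2.0
|y|^q = 4.4996^2.0 = 20.2464
f*(4.4996) = 20.2464 / 2.0 = 10.1232


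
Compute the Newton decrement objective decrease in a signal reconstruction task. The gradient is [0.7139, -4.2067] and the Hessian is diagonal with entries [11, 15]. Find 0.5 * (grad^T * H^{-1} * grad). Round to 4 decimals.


Step 1: H is diagonal, so H^(-1) * g = [0.0649, -0.2804].
Step 2: g^T H^(-1) g = sum_i g_i^2 / H_ii
  = (0.7139)^2/11 + (-4.2067)^2/15
  = 0.0463 + 1.1798 = 1.2261
Step 3: Objective decrease = 0.5 * g^T H^(-1) g = 0.613


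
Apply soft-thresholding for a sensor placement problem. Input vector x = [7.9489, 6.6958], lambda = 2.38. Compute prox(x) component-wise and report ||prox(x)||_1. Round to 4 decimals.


Soft-thresholding with lambda = 2.38:
prox(7.9489) = sign(7.9489)*max(|7.9489| - 2.38, 0) = 5.5689
prox(6.6958) = sign(6.6958)*max(|6.6958| - 2.38, 0) = 4.3158
prox(x) = [5.5689, 4.3158]
||prox(x)||_1 = 5.5689 + 4.3158 = 9.8847


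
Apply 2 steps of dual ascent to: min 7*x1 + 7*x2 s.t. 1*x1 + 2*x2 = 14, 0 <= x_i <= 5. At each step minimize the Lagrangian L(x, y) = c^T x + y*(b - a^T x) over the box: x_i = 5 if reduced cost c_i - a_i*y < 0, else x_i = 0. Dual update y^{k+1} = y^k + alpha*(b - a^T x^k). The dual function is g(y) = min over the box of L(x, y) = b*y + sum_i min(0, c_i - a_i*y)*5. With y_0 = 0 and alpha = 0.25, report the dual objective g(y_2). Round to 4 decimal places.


Dual ascent for LP: min 7*x1 + 7*x2, 1*x1 + 2*x2 = 14, 0 <= x_i <= 5
Step 1: y^k = 0.0, reduced costs: (7.0, 7.0)
  x^k = (0.0, 0.0), subgradient = b - a^T x = 14.0
  y^{k+1} = 0.0 + 0.25*14.0 = 3.5
Step 2: y^k = 3.5, reduced costs: (3.5, 0.0)
  x^k = (0.0, 0.0), subgradient = b - a^T x = 14.0
  y^{k+1} = 3.5 + 0.25*14.0 = 7.0
Dual objective at y_2 = 7.0: reduced costs (0.0, -7.0), box minimizer x = (0.0, 5.0)
g(y_2) = b*y + (c1 - a1*y)*x1 + (c2 - a2*y)*x2 = 14*7.0 + 0.0*0.0 + (-7.0)*5.0 = 98.0 + 0.0 - 35.0 = 63.0


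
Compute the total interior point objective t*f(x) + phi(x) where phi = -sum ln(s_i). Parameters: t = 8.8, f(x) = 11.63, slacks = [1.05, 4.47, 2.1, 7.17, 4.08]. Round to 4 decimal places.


Step 1: Compute log-barrier.
ln values: [0.0488, 1.4974, 0.7419, 1.9699, 1.4061]
phi = -(0.0488 + 1.4974 + 0.7419 + 1.9699 + 1.4061) = -5.6641
Step 2: Compute augmented objective.
t*f(x) = 8.8*11.63 = 102.344
Total = 102.344 - 5.6641 = 96.6799


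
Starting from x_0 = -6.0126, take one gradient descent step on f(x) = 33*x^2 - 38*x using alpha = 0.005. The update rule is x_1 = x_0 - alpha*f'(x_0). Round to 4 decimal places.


We compute the gradient at x_0 and apply the update.
f'(x) = 66*x - 38
f'(-6.0126) = 66*-6.0126 - 38 = -434.8316
x_1 = -6.0126 - 0.005*-434.8316 = -3.8384


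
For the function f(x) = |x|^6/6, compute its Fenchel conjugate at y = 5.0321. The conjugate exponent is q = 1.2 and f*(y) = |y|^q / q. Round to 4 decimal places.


The conjugate exponent q satisfies 1/p + 1/q = 1.
p = 6, so q = 6/(6 - 1) = 1.2
|y|^q = 5.0321^1.2 = 6.9518
f*(5.0321) = 6.9518 / 1.2 = 5.7932


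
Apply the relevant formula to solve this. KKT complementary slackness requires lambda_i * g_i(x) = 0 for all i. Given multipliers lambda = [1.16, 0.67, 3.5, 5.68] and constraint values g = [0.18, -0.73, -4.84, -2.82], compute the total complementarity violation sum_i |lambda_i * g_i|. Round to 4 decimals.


KKT complementary slackness check:
lambda_1 * g_1 = 1.16 * 0.18 = 0.2088
lambda_2 * g_2 = 0.67 * -0.73 = -0.4891
lambda_3 * g_3 = 3.5 * -4.84 = -16.94
lambda_4 * g_4 = 5.68 * -2.82 = -16.0176
Total violation = 0.2088 + 0.4891 + 16.94 + 16.0176 = 33.6555


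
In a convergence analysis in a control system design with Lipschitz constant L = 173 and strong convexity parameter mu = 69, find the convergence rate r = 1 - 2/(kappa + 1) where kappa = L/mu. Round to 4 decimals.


Step 1: Compute the condition number.
kappa = L/mu = 173/69 = 2.5072
Step 2: Compute the convergence rate.
r = 1 - 2/(kappa + 1) = 1 - 2*mu/(L + mu) = (L - mu)/(L + mu) = 104/242 = 0.4298


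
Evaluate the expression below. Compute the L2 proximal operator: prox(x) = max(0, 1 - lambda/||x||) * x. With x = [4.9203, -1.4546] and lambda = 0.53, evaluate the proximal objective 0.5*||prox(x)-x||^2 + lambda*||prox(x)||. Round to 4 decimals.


Step 1: Compute ||x||.
||x|| = 5.1308
Step 2: Compute scaling factor.
scale = max(0, 1 - 0.53/5.1308) = 0.8967
Step 3: prox(x) = [4.412, -1.3043]
||prox(x)|| = 4.6008
Step 4: Proximal objective.
0.5*||prox-x||^2 = 0.1405
lambda*||prox|| = 2.4384
Total = 2.5789


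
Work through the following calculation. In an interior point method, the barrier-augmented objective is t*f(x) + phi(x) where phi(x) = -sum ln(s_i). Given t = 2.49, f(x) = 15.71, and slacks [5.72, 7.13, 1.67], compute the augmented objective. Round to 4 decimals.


Step 1: Compute log-barrier.
ln values: [1.744, 1.9643, 0.5128]
phi = -(1.744 + 1.9643 + 0.5128) = -4.2211
Step 2: Compute augmented objective.
t*f(x) = 2.49*15.71 = 39.1179
Total = 39.1179 - 4.2211 = 34.8968


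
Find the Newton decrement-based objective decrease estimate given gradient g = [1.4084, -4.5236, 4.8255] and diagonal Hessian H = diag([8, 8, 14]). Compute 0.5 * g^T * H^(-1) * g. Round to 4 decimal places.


Step 1: H is diagonal, so H^(-1) * g = [0.1761, -0.5655, 0.3447].
Step 2: g^T H^(-1) g = sum_i g_i^2 / H_ii
  = (1.4084)^2/8 + (-4.5236)^2/8 + (4.8255)^2/14
  = 0.2479 + 2.5579 + 1.6632 = 4.4691
Step 3: Objective decrease = 0.5 * g^T H^(-1) g = 2.2345


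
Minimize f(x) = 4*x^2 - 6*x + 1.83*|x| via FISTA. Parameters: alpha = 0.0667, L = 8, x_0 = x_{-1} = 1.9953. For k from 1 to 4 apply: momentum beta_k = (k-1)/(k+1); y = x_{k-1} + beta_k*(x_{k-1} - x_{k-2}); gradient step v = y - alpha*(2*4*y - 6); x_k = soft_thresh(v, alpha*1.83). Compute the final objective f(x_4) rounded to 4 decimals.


FISTA on f(x) = 4*x^2 - 6*x + 1.83*|x|
L = 8, alpha = 0.0667
Iteration 1: beta = 0.0, y = 1.9953 + 0.0*(1.9953 - 1.9953) = 1.9953
  grad(y) = 9.9624, v = y - alpha*grad = 1.3308
  prox(v) = soft_thresh(1.3308, 0.1221) = 1.2087
Iteration 2: beta = 0.3333, y = 1.2087 + 0.3333*(1.2087 - 1.9953) = 0.9466
  grad(y) = 1.5725, v = y - alpha*grad = 0.8417
  prox(v) = soft_thresh(0.8417, 0.1221) = 0.7196
Iteration 3: beta = 0.5, y = 0.7196 + 0.5*(0.7196 - 1.2087) = 0.4751
  grad(y) = -2.1996, v = y - alpha*grad = 0.6218
  prox(v) = soft_thresh(0.6218, 0.1221) = 0.4997
Iteration 4: beta = 0.6, y = 0.4997 + 0.6*(0.4997 - 0.7196) = 0.3678
  grad(y) = -3.058, v = y - alpha*grad = 0.5717
  prox(v) = soft_thresh(0.5717, 0.1221) = 0.4497
f(x_4) = 4*0.4497^2 - 6*0.4497 + 1.83*|0.4497| = -1.0663


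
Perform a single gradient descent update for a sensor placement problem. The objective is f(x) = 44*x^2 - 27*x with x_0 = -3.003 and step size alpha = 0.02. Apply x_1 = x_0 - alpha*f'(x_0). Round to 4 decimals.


We compute the gradient at x_0 and apply the update.
f'(x) = 88*x - 27
f'(-3.003) = 88*-3.003 - 27 = -291.264
x_1 = -3.003 - 0.02*-291.264 = 2.8223


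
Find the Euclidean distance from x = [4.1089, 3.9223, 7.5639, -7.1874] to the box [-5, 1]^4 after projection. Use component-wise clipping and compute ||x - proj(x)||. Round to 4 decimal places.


Project each component onto [-5, 1].
clip(4.1089) = 1.0, clip(3.9223) = 1.0, clip(7.5639) = 1.0, clip(-7.1874) = -5.0
Projection = [1.0, 1.0, 1.0, -5.0]
Squared diffs: [9.6653, 8.5398, 43.0848, 4.7847]
Distance = sqrt(66.0746) = 8.1286


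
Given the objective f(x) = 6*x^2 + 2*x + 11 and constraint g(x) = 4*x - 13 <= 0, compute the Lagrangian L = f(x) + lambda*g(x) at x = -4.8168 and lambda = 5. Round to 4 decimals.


Step 1: Evaluate f(x).
f(-4.8168) = 6*(-4.8168)^2 + 2*(-4.8168) + 11 = 140.5758
Step 2: Evaluate g(x).
g(-4.8168) = 4*-4.8168 - 13 = -32.2672
Step 3: Compute Lagrangian.
L = 140.5758 + 5*-32.2672 = -20.7602


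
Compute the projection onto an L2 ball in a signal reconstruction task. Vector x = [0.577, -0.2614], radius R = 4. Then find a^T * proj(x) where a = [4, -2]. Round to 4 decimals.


Step 1: Compute ||x|| (intermediates to 6 decimals).
||x|| = sqrt(0.577^2 + (-0.2614)^2) = 0.63345
Step 2: Project.
Since ||x|| <= R, proj = x (no scaling needed).
proj(x) = [0.577, -0.2614]
Step 3: Dot product.
a^T * proj(x) = 4*0.577 - 2*(-0.2614) = 2.8308


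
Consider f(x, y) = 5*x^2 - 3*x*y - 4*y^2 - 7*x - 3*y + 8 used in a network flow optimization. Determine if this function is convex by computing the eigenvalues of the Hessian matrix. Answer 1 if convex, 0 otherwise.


The Hessian of f(x,y) = 5*x^2 - 3*x*y - 4*y^2 - 7*x - 3*y + 8 is:
H = [[10, -3], [-3, -8]]
Trace = 10 - 8 = 2
Determinant = 10*-8 - (-3)^2 = -89
Discriminant = (2)^2 - 4*-89 = 360.0
Eigenvalues: lambda_1 = -8.4868, lambda_2 = 10.4868
The function is not convex.

0
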